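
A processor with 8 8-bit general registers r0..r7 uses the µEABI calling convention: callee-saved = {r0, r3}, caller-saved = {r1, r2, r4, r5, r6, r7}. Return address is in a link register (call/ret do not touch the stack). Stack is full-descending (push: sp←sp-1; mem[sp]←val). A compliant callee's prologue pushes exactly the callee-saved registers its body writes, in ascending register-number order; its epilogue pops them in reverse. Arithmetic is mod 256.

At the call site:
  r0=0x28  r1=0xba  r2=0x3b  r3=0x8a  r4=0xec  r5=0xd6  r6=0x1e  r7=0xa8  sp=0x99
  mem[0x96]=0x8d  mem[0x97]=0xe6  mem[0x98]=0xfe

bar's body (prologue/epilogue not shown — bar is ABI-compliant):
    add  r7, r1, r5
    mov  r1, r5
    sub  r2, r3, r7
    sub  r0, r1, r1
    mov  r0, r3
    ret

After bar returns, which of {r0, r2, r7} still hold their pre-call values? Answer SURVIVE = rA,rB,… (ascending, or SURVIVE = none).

SURVIVE = r0

prologue: push r0 → mem[0x98]=0x28, sp=0x98
body[0] add  r7, r1, r5 → r7=0x90
body[1] mov  r1, r5 → r1=0xd6
body[2] sub  r2, r3, r7 → r2=0xfa
body[3] sub  r0, r1, r1 → r0=0x00
body[4] mov  r0, r3 → r0=0x8a
epilogue: pop r0=0x28, sp=0x99
r0: callee-saved, written=True
r2: caller-saved, written=True
r7: caller-saved, written=True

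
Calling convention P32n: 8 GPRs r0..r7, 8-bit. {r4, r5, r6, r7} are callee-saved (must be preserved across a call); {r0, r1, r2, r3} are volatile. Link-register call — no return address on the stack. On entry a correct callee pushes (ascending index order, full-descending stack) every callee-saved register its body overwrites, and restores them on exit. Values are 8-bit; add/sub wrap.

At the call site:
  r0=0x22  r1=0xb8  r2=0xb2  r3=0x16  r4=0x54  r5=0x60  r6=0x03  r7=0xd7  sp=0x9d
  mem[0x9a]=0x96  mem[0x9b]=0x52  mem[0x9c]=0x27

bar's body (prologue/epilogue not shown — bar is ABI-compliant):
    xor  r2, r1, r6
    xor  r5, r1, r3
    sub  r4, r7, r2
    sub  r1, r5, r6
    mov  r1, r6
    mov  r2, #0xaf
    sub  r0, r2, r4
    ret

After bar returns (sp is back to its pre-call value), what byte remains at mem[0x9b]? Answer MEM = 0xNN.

prologue: push r4 -> mem[0x9c]=0x54, sp=0x9c
prologue: push r5 -> mem[0x9b]=0x60, sp=0x9b
body[0] xor  r2, r1, r6 -> r2=0xbb
body[1] xor  r5, r1, r3 -> r5=0xae
body[2] sub  r4, r7, r2 -> r4=0x1c
body[3] sub  r1, r5, r6 -> r1=0xab
body[4] mov  r1, r6 -> r1=0x03
body[5] mov  r2, #0xaf -> r2=0xaf
body[6] sub  r0, r2, r4 -> r0=0x93
epilogue: pop r5=0x60, sp=0x9c
epilogue: pop r4=0x54, sp=0x9d
prologue pushed ['r4', 'r5'] at ['0x9c', '0x9b']

MEM = 0x60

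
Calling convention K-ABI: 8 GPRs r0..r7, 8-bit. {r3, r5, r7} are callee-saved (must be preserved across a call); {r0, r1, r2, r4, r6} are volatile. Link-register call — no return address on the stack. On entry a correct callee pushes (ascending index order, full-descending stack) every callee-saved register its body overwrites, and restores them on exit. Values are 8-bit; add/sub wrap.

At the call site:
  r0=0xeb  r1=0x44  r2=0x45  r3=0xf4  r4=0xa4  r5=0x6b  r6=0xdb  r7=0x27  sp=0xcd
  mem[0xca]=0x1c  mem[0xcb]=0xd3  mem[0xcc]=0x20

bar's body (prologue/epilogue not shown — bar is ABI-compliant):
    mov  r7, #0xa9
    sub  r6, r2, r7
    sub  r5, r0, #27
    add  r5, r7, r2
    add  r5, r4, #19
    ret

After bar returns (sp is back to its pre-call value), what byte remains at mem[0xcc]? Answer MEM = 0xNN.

prologue: push r5 → mem[0xcc]=0x6b, sp=0xcc
prologue: push r7 → mem[0xcb]=0x27, sp=0xcb
body[0] mov  r7, #0xa9 → r7=0xa9
body[1] sub  r6, r2, r7 → r6=0x9c
body[2] sub  r5, r0, #27 → r5=0xd0
body[3] add  r5, r7, r2 → r5=0xee
body[4] add  r5, r4, #19 → r5=0xb7
epilogue: pop r7=0x27, sp=0xcc
epilogue: pop r5=0x6b, sp=0xcd
prologue pushed ['r5', 'r7'] at ['0xcc', '0xcb']

MEM = 0x6b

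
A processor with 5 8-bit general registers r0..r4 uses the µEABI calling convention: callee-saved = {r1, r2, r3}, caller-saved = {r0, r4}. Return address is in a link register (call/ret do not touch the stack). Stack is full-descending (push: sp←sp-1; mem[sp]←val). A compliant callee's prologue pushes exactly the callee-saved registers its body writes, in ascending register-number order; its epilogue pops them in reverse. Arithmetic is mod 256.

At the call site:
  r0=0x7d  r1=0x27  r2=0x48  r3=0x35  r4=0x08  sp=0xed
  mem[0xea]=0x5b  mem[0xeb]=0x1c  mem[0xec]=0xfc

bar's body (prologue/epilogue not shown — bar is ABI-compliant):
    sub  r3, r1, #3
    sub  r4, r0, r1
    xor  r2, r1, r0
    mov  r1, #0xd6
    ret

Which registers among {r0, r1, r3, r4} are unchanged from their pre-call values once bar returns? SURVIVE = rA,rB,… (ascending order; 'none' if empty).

prologue: push r1 → mem[0xec]=0x27, sp=0xec
prologue: push r2 → mem[0xeb]=0x48, sp=0xeb
prologue: push r3 → mem[0xea]=0x35, sp=0xea
body[0] sub  r3, r1, #3 → r3=0x24
body[1] sub  r4, r0, r1 → r4=0x56
body[2] xor  r2, r1, r0 → r2=0x5a
body[3] mov  r1, #0xd6 → r1=0xd6
epilogue: pop r3=0x35, sp=0xeb
epilogue: pop r2=0x48, sp=0xec
epilogue: pop r1=0x27, sp=0xed
r0: caller-saved, written=False
r1: callee-saved, written=True
r3: callee-saved, written=True
r4: caller-saved, written=True

SURVIVE = r0,r1,r3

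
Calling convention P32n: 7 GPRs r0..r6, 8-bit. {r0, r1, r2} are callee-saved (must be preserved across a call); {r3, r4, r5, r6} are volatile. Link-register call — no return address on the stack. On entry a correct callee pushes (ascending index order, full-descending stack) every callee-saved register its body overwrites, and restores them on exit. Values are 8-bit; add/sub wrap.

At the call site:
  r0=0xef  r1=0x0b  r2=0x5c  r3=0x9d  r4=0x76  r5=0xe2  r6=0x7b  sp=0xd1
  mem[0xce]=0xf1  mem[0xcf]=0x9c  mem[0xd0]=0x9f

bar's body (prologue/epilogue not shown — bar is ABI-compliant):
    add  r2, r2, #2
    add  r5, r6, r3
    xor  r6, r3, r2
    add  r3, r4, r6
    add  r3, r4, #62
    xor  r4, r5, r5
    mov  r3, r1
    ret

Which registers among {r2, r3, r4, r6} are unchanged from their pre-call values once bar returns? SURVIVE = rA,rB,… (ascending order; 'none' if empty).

prologue: push r2 → mem[0xd0]=0x5c, sp=0xd0
body[0] add  r2, r2, #2 → r2=0x5e
body[1] add  r5, r6, r3 → r5=0x18
body[2] xor  r6, r3, r2 → r6=0xc3
body[3] add  r3, r4, r6 → r3=0x39
body[4] add  r3, r4, #62 → r3=0xb4
body[5] xor  r4, r5, r5 → r4=0x00
body[6] mov  r3, r1 → r3=0x0b
epilogue: pop r2=0x5c, sp=0xd1
r2: callee-saved, written=True
r3: caller-saved, written=True
r4: caller-saved, written=True
r6: caller-saved, written=True

SURVIVE = r2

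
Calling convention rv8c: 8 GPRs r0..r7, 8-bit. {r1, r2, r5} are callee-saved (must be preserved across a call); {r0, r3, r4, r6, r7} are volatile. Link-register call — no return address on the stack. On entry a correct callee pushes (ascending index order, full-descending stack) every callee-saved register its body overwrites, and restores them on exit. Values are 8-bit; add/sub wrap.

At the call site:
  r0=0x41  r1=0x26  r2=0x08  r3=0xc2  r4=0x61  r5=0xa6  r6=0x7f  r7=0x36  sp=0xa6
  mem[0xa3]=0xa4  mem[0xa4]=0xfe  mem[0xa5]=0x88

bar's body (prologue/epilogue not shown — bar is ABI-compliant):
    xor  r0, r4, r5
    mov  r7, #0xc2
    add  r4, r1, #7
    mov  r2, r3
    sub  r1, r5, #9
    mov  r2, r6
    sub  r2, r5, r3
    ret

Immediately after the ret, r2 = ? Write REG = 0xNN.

prologue: push r1 -> mem[0xa5]=0x26, sp=0xa5
prologue: push r2 -> mem[0xa4]=0x08, sp=0xa4
body[0] xor  r0, r4, r5 -> r0=0xc7
body[1] mov  r7, #0xc2 -> r7=0xc2
body[2] add  r4, r1, #7 -> r4=0x2d
body[3] mov  r2, r3 -> r2=0xc2
body[4] sub  r1, r5, #9 -> r1=0x9d
body[5] mov  r2, r6 -> r2=0x7f
body[6] sub  r2, r5, r3 -> r2=0xe4
epilogue: pop r2=0x08, sp=0xa5
epilogue: pop r1=0x26, sp=0xa6
r2 is callee-saved -> restored

REG = 0x08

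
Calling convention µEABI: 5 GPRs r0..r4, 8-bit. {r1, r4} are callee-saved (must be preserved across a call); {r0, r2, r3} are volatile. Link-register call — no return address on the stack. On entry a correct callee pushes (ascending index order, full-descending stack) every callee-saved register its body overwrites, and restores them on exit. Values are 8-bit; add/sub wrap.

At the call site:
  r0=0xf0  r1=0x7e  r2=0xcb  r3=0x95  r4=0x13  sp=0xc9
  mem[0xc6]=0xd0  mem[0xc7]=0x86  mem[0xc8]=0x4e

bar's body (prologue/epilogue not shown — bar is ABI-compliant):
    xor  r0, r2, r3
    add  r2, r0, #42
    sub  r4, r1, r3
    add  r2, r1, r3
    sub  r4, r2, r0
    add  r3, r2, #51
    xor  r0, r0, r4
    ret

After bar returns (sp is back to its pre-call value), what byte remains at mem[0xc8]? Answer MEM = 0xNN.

prologue: push r4 → mem[0xc8]=0x13, sp=0xc8
body[0] xor  r0, r2, r3 → r0=0x5e
body[1] add  r2, r0, #42 → r2=0x88
body[2] sub  r4, r1, r3 → r4=0xe9
body[3] add  r2, r1, r3 → r2=0x13
body[4] sub  r4, r2, r0 → r4=0xb5
body[5] add  r3, r2, #51 → r3=0x46
body[6] xor  r0, r0, r4 → r0=0xeb
epilogue: pop r4=0x13, sp=0xc9
prologue pushed ['r4'] at ['0xc8']

MEM = 0x13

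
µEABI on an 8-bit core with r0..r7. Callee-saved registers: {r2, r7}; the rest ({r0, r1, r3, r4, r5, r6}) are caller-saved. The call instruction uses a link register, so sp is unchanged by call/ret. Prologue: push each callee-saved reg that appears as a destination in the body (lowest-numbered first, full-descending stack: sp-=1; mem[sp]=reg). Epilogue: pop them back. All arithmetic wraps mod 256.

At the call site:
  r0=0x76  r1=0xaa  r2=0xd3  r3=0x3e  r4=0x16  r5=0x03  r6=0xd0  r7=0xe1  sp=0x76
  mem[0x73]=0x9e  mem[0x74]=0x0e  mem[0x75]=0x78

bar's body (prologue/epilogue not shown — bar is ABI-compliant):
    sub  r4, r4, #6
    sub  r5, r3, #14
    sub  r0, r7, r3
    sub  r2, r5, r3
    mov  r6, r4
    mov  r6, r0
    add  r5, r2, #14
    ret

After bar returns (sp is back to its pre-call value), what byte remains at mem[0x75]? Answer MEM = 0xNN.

MEM = 0xd3

prologue: push r2 → mem[0x75]=0xd3, sp=0x75
body[0] sub  r4, r4, #6 → r4=0x10
body[1] sub  r5, r3, #14 → r5=0x30
body[2] sub  r0, r7, r3 → r0=0xa3
body[3] sub  r2, r5, r3 → r2=0xf2
body[4] mov  r6, r4 → r6=0x10
body[5] mov  r6, r0 → r6=0xa3
body[6] add  r5, r2, #14 → r5=0x00
epilogue: pop r2=0xd3, sp=0x76
prologue pushed ['r2'] at ['0x75']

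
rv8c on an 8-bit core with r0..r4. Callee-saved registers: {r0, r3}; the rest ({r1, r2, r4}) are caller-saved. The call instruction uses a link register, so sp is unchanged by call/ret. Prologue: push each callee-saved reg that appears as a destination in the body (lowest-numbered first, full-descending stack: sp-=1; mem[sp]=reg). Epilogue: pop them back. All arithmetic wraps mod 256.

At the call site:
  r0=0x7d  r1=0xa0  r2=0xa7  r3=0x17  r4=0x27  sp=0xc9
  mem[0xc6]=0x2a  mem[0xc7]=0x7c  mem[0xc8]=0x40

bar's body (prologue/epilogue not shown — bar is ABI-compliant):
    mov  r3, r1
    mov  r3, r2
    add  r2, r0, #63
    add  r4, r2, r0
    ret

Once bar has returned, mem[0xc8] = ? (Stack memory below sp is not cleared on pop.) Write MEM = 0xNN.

MEM = 0x17

prologue: push r3 -> mem[0xc8]=0x17, sp=0xc8
body[0] mov  r3, r1 -> r3=0xa0
body[1] mov  r3, r2 -> r3=0xa7
body[2] add  r2, r0, #63 -> r2=0xbc
body[3] add  r4, r2, r0 -> r4=0x39
epilogue: pop r3=0x17, sp=0xc9
prologue pushed ['r3'] at ['0xc8']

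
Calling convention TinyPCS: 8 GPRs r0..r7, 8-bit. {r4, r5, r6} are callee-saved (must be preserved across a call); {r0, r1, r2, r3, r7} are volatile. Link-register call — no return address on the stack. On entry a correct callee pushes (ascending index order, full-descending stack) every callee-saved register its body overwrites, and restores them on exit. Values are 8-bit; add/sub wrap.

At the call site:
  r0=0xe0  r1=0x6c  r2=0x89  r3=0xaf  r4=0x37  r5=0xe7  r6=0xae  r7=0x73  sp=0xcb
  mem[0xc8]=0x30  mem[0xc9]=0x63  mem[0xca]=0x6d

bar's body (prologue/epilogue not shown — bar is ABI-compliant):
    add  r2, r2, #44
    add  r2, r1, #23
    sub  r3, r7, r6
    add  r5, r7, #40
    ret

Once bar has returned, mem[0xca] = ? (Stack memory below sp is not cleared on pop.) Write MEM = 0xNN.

prologue: push r5 -> mem[0xca]=0xe7, sp=0xca
body[0] add  r2, r2, #44 -> r2=0xb5
body[1] add  r2, r1, #23 -> r2=0x83
body[2] sub  r3, r7, r6 -> r3=0xc5
body[3] add  r5, r7, #40 -> r5=0x9b
epilogue: pop r5=0xe7, sp=0xcb
prologue pushed ['r5'] at ['0xca']

MEM = 0xe7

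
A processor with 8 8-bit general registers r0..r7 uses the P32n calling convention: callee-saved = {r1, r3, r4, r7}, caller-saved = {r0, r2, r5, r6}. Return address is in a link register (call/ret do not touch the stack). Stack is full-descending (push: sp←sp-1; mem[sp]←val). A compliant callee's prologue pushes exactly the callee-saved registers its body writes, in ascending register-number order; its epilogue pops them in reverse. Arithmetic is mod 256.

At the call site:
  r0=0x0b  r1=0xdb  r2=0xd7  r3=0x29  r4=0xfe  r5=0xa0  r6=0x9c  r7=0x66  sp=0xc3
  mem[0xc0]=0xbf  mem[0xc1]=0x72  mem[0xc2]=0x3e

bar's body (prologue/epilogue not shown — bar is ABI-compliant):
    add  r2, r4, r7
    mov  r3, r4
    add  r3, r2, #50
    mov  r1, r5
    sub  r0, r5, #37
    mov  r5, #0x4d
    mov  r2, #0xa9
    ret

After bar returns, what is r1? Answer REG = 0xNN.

REG = 0xdb

prologue: push r1 → mem[0xc2]=0xdb, sp=0xc2
prologue: push r3 → mem[0xc1]=0x29, sp=0xc1
body[0] add  r2, r4, r7 → r2=0x64
body[1] mov  r3, r4 → r3=0xfe
body[2] add  r3, r2, #50 → r3=0x96
body[3] mov  r1, r5 → r1=0xa0
body[4] sub  r0, r5, #37 → r0=0x7b
body[5] mov  r5, #0x4d → r5=0x4d
body[6] mov  r2, #0xa9 → r2=0xa9
epilogue: pop r3=0x29, sp=0xc2
epilogue: pop r1=0xdb, sp=0xc3
r1 is callee-saved → restored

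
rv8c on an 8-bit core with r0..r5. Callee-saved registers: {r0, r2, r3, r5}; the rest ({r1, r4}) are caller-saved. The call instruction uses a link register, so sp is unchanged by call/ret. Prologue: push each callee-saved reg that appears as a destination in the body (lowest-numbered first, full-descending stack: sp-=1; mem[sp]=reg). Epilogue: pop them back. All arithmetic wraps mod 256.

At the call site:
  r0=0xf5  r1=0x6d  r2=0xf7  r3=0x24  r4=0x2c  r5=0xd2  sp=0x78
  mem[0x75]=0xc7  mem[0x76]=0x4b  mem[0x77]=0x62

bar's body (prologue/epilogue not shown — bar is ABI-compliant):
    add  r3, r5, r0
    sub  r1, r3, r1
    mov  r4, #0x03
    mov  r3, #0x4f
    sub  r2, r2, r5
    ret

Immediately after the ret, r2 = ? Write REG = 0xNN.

prologue: push r2 -> mem[0x77]=0xf7, sp=0x77
prologue: push r3 -> mem[0x76]=0x24, sp=0x76
body[0] add  r3, r5, r0 -> r3=0xc7
body[1] sub  r1, r3, r1 -> r1=0x5a
body[2] mov  r4, #0x03 -> r4=0x03
body[3] mov  r3, #0x4f -> r3=0x4f
body[4] sub  r2, r2, r5 -> r2=0x25
epilogue: pop r3=0x24, sp=0x77
epilogue: pop r2=0xf7, sp=0x78
r2 is callee-saved -> restored

REG = 0xf7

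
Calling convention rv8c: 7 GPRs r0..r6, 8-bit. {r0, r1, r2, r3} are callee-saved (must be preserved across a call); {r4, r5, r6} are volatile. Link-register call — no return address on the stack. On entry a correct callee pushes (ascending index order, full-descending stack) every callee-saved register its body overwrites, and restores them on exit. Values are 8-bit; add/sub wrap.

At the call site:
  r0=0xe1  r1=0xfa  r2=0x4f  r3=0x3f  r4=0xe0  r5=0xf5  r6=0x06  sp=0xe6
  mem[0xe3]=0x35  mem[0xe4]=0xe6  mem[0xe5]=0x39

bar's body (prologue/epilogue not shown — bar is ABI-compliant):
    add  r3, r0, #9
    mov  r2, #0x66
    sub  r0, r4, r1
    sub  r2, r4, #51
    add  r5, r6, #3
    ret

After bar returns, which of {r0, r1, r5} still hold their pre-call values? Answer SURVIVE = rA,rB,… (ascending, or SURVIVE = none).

SURVIVE = r0,r1

prologue: push r0 → mem[0xe5]=0xe1, sp=0xe5
prologue: push r2 → mem[0xe4]=0x4f, sp=0xe4
prologue: push r3 → mem[0xe3]=0x3f, sp=0xe3
body[0] add  r3, r0, #9 → r3=0xea
body[1] mov  r2, #0x66 → r2=0x66
body[2] sub  r0, r4, r1 → r0=0xe6
body[3] sub  r2, r4, #51 → r2=0xad
body[4] add  r5, r6, #3 → r5=0x09
epilogue: pop r3=0x3f, sp=0xe4
epilogue: pop r2=0x4f, sp=0xe5
epilogue: pop r0=0xe1, sp=0xe6
r0: callee-saved, written=True
r1: callee-saved, written=False
r5: caller-saved, written=True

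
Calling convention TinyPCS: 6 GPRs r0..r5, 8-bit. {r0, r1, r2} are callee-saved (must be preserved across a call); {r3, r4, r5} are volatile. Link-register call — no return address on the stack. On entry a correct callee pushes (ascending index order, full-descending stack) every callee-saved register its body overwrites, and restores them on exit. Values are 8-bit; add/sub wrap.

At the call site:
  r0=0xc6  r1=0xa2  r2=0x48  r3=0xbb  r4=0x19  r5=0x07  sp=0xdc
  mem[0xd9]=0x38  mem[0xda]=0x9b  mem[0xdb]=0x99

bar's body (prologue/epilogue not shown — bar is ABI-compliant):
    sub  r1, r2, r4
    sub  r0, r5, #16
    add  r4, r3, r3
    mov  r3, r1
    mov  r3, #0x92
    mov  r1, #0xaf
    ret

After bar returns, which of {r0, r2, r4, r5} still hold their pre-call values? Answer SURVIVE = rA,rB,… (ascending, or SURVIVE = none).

prologue: push r0 -> mem[0xdb]=0xc6, sp=0xdb
prologue: push r1 -> mem[0xda]=0xa2, sp=0xda
body[0] sub  r1, r2, r4 -> r1=0x2f
body[1] sub  r0, r5, #16 -> r0=0xf7
body[2] add  r4, r3, r3 -> r4=0x76
body[3] mov  r3, r1 -> r3=0x2f
body[4] mov  r3, #0x92 -> r3=0x92
body[5] mov  r1, #0xaf -> r1=0xaf
epilogue: pop r1=0xa2, sp=0xdb
epilogue: pop r0=0xc6, sp=0xdc
r0: callee-saved, written=True
r2: callee-saved, written=False
r4: caller-saved, written=True
r5: caller-saved, written=False

SURVIVE = r0,r2,r5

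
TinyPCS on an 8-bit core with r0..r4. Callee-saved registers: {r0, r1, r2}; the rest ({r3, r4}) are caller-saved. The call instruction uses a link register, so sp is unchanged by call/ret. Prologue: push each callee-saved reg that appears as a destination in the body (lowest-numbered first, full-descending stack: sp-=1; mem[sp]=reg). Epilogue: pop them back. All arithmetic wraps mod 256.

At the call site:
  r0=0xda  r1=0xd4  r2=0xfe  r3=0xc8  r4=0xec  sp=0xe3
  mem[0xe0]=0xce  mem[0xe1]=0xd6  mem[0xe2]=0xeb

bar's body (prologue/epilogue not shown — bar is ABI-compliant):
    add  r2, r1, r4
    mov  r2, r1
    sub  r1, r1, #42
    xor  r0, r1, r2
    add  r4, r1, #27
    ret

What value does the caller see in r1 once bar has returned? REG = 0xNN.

prologue: push r0 -> mem[0xe2]=0xda, sp=0xe2
prologue: push r1 -> mem[0xe1]=0xd4, sp=0xe1
prologue: push r2 -> mem[0xe0]=0xfe, sp=0xe0
body[0] add  r2, r1, r4 -> r2=0xc0
body[1] mov  r2, r1 -> r2=0xd4
body[2] sub  r1, r1, #42 -> r1=0xaa
body[3] xor  r0, r1, r2 -> r0=0x7e
body[4] add  r4, r1, #27 -> r4=0xc5
epilogue: pop r2=0xfe, sp=0xe1
epilogue: pop r1=0xd4, sp=0xe2
epilogue: pop r0=0xda, sp=0xe3
r1 is callee-saved -> restored

REG = 0xd4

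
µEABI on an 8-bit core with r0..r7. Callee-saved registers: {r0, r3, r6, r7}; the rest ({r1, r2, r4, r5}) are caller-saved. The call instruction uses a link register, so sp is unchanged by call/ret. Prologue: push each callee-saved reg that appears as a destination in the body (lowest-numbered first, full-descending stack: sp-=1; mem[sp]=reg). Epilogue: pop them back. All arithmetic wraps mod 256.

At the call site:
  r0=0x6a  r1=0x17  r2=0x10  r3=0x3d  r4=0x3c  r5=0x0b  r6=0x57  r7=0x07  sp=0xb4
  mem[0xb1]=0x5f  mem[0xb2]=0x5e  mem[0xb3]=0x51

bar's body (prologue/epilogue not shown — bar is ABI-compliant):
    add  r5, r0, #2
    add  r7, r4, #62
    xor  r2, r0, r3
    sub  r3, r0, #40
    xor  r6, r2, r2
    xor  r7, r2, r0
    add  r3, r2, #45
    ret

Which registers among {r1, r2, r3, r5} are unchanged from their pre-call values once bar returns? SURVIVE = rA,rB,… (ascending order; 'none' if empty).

SURVIVE = r1,r3

prologue: push r3 -> mem[0xb3]=0x3d, sp=0xb3
prologue: push r6 -> mem[0xb2]=0x57, sp=0xb2
prologue: push r7 -> mem[0xb1]=0x07, sp=0xb1
body[0] add  r5, r0, #2 -> r5=0x6c
body[1] add  r7, r4, #62 -> r7=0x7a
body[2] xor  r2, r0, r3 -> r2=0x57
body[3] sub  r3, r0, #40 -> r3=0x42
body[4] xor  r6, r2, r2 -> r6=0x00
body[5] xor  r7, r2, r0 -> r7=0x3d
body[6] add  r3, r2, #45 -> r3=0x84
epilogue: pop r7=0x07, sp=0xb2
epilogue: pop r6=0x57, sp=0xb3
epilogue: pop r3=0x3d, sp=0xb4
r1: caller-saved, written=False
r2: caller-saved, written=True
r3: callee-saved, written=True
r5: caller-saved, written=True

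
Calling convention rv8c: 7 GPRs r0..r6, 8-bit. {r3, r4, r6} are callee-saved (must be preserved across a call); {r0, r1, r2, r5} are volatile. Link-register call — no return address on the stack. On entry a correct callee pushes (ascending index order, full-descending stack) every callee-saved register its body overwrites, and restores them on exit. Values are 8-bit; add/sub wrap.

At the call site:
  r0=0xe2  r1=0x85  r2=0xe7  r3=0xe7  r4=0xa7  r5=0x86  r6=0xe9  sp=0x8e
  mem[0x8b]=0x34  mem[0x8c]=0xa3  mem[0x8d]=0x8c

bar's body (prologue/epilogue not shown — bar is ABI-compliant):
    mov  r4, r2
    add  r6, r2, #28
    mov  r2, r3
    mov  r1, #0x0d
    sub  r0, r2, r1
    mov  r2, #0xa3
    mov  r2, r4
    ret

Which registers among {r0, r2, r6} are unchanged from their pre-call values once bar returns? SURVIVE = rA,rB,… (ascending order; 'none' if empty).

prologue: push r4 → mem[0x8d]=0xa7, sp=0x8d
prologue: push r6 → mem[0x8c]=0xe9, sp=0x8c
body[0] mov  r4, r2 → r4=0xe7
body[1] add  r6, r2, #28 → r6=0x03
body[2] mov  r2, r3 → r2=0xe7
body[3] mov  r1, #0x0d → r1=0x0d
body[4] sub  r0, r2, r1 → r0=0xda
body[5] mov  r2, #0xa3 → r2=0xa3
body[6] mov  r2, r4 → r2=0xe7
epilogue: pop r6=0xe9, sp=0x8d
epilogue: pop r4=0xa7, sp=0x8e
r0: caller-saved, written=True
r2: caller-saved, written=True
r6: callee-saved, written=True

SURVIVE = r2,r6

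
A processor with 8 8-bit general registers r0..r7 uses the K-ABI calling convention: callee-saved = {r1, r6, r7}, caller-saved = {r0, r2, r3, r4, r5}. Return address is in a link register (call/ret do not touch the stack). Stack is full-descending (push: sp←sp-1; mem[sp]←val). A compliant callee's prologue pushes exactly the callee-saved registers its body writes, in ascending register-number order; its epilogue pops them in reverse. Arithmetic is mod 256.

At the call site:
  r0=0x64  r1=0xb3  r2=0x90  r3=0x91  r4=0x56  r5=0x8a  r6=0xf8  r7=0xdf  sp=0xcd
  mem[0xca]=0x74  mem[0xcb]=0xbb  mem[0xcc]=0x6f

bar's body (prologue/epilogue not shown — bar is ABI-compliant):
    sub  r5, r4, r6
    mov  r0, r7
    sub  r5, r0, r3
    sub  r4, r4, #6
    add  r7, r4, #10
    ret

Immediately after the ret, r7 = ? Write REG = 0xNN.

REG = 0xdf

prologue: push r7 → mem[0xcc]=0xdf, sp=0xcc
body[0] sub  r5, r4, r6 → r5=0x5e
body[1] mov  r0, r7 → r0=0xdf
body[2] sub  r5, r0, r3 → r5=0x4e
body[3] sub  r4, r4, #6 → r4=0x50
body[4] add  r7, r4, #10 → r7=0x5a
epilogue: pop r7=0xdf, sp=0xcd
r7 is callee-saved → restored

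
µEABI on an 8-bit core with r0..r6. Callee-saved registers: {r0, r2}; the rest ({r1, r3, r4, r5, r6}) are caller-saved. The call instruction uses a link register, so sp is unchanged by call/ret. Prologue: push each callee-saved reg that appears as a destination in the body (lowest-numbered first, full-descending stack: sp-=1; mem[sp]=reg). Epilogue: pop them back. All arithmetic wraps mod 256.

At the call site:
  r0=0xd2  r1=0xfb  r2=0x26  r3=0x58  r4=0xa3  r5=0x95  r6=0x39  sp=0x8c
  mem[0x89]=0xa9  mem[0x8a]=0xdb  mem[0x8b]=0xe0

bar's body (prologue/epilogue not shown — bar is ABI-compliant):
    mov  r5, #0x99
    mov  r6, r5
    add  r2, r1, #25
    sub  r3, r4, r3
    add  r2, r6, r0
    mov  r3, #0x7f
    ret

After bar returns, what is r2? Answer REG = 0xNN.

prologue: push r2 -> mem[0x8b]=0x26, sp=0x8b
body[0] mov  r5, #0x99 -> r5=0x99
body[1] mov  r6, r5 -> r6=0x99
body[2] add  r2, r1, #25 -> r2=0x14
body[3] sub  r3, r4, r3 -> r3=0x4b
body[4] add  r2, r6, r0 -> r2=0x6b
body[5] mov  r3, #0x7f -> r3=0x7f
epilogue: pop r2=0x26, sp=0x8c
r2 is callee-saved -> restored

REG = 0x26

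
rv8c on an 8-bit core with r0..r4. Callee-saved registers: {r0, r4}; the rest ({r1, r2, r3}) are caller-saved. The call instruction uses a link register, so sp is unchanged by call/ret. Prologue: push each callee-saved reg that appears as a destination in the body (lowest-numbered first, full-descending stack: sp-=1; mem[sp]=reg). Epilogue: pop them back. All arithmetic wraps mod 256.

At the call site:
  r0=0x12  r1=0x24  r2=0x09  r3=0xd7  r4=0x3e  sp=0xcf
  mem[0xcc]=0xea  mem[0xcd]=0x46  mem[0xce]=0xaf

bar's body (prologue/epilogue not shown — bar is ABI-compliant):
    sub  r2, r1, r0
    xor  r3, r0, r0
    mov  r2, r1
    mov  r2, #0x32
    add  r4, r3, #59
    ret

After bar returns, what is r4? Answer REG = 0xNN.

prologue: push r4 -> mem[0xce]=0x3e, sp=0xce
body[0] sub  r2, r1, r0 -> r2=0x12
body[1] xor  r3, r0, r0 -> r3=0x00
body[2] mov  r2, r1 -> r2=0x24
body[3] mov  r2, #0x32 -> r2=0x32
body[4] add  r4, r3, #59 -> r4=0x3b
epilogue: pop r4=0x3e, sp=0xcf
r4 is callee-saved -> restored

REG = 0x3e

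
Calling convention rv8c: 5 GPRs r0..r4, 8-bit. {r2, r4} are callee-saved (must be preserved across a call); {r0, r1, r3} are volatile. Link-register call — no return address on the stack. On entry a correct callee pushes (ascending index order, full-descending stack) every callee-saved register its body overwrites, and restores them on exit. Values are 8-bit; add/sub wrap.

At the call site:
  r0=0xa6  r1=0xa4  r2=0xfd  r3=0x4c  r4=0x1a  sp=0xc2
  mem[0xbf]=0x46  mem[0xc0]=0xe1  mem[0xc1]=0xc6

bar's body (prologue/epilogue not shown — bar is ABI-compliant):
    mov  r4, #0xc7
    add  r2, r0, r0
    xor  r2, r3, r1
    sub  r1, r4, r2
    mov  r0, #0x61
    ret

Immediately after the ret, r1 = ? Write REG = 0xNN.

REG = 0xdf

prologue: push r2 -> mem[0xc1]=0xfd, sp=0xc1
prologue: push r4 -> mem[0xc0]=0x1a, sp=0xc0
body[0] mov  r4, #0xc7 -> r4=0xc7
body[1] add  r2, r0, r0 -> r2=0x4c
body[2] xor  r2, r3, r1 -> r2=0xe8
body[3] sub  r1, r4, r2 -> r1=0xdf
body[4] mov  r0, #0x61 -> r0=0x61
epilogue: pop r4=0x1a, sp=0xc1
epilogue: pop r2=0xfd, sp=0xc2
r1 is caller-saved -> body value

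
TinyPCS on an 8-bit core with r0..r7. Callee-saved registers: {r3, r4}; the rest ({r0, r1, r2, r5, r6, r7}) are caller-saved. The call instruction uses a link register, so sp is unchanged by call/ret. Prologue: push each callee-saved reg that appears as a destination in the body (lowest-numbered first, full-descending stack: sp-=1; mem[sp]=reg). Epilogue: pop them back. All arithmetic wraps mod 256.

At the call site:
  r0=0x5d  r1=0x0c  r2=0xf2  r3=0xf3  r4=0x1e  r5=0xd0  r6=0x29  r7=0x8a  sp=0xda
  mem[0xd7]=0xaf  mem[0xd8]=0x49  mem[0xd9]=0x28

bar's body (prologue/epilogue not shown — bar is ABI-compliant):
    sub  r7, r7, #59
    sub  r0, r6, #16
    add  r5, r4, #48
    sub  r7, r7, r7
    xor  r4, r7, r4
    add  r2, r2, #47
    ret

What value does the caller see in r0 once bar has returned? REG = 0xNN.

prologue: push r4 → mem[0xd9]=0x1e, sp=0xd9
body[0] sub  r7, r7, #59 → r7=0x4f
body[1] sub  r0, r6, #16 → r0=0x19
body[2] add  r5, r4, #48 → r5=0x4e
body[3] sub  r7, r7, r7 → r7=0x00
body[4] xor  r4, r7, r4 → r4=0x1e
body[5] add  r2, r2, #47 → r2=0x21
epilogue: pop r4=0x1e, sp=0xda
r0 is caller-saved → body value

REG = 0x19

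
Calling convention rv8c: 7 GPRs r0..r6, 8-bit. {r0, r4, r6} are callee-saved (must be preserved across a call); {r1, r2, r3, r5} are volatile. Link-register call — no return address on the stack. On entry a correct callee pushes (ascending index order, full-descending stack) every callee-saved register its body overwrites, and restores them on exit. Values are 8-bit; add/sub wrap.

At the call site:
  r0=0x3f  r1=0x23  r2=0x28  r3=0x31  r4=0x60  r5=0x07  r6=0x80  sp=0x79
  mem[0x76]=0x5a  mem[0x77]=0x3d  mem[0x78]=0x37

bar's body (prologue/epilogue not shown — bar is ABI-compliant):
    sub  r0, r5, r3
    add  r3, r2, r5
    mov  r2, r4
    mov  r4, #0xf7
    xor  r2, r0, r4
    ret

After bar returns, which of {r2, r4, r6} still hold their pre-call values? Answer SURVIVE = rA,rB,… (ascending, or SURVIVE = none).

prologue: push r0 -> mem[0x78]=0x3f, sp=0x78
prologue: push r4 -> mem[0x77]=0x60, sp=0x77
body[0] sub  r0, r5, r3 -> r0=0xd6
body[1] add  r3, r2, r5 -> r3=0x2f
body[2] mov  r2, r4 -> r2=0x60
body[3] mov  r4, #0xf7 -> r4=0xf7
body[4] xor  r2, r0, r4 -> r2=0x21
epilogue: pop r4=0x60, sp=0x78
epilogue: pop r0=0x3f, sp=0x79
r2: caller-saved, written=True
r4: callee-saved, written=True
r6: callee-saved, written=False

SURVIVE = r4,r6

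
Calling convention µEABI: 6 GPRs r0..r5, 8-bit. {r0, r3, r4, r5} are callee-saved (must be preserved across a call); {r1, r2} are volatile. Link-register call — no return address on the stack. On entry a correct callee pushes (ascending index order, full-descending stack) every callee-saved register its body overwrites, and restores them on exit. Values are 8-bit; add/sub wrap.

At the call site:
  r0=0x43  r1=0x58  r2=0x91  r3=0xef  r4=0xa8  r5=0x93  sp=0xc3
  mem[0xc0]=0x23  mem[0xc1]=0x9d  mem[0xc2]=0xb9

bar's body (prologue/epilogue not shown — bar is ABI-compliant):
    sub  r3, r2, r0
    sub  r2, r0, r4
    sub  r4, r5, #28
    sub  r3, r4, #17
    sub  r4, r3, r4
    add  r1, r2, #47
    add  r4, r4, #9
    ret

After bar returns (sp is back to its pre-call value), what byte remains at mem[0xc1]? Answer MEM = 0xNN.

prologue: push r3 → mem[0xc2]=0xef, sp=0xc2
prologue: push r4 → mem[0xc1]=0xa8, sp=0xc1
body[0] sub  r3, r2, r0 → r3=0x4e
body[1] sub  r2, r0, r4 → r2=0x9b
body[2] sub  r4, r5, #28 → r4=0x77
body[3] sub  r3, r4, #17 → r3=0x66
body[4] sub  r4, r3, r4 → r4=0xef
body[5] add  r1, r2, #47 → r1=0xca
body[6] add  r4, r4, #9 → r4=0xf8
epilogue: pop r4=0xa8, sp=0xc2
epilogue: pop r3=0xef, sp=0xc3
prologue pushed ['r3', 'r4'] at ['0xc2', '0xc1']

MEM = 0xa8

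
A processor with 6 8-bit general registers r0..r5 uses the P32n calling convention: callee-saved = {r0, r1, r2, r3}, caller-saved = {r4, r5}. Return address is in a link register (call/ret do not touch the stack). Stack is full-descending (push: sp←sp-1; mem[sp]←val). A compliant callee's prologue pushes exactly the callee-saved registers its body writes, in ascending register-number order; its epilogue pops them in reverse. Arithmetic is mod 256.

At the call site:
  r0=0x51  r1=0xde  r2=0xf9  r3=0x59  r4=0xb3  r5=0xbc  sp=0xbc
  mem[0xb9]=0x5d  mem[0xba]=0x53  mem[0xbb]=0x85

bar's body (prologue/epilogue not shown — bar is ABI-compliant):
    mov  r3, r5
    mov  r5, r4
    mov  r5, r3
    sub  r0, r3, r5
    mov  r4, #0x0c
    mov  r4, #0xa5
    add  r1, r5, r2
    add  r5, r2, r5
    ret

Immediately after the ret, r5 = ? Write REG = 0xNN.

prologue: push r0 → mem[0xbb]=0x51, sp=0xbb
prologue: push r1 → mem[0xba]=0xde, sp=0xba
prologue: push r3 → mem[0xb9]=0x59, sp=0xb9
body[0] mov  r3, r5 → r3=0xbc
body[1] mov  r5, r4 → r5=0xb3
body[2] mov  r5, r3 → r5=0xbc
body[3] sub  r0, r3, r5 → r0=0x00
body[4] mov  r4, #0x0c → r4=0x0c
body[5] mov  r4, #0xa5 → r4=0xa5
body[6] add  r1, r5, r2 → r1=0xb5
body[7] add  r5, r2, r5 → r5=0xb5
epilogue: pop r3=0x59, sp=0xba
epilogue: pop r1=0xde, sp=0xbb
epilogue: pop r0=0x51, sp=0xbc
r5 is caller-saved → body value

REG = 0xb5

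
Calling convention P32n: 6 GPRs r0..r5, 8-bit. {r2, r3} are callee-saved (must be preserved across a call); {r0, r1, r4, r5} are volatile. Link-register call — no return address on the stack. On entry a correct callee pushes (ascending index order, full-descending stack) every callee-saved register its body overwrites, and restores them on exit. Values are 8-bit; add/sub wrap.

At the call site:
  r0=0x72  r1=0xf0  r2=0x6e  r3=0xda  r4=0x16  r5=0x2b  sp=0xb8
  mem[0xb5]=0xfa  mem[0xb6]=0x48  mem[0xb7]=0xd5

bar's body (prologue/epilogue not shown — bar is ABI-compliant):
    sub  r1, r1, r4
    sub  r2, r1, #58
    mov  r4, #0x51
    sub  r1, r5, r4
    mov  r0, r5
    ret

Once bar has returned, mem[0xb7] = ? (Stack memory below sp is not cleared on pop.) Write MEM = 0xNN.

prologue: push r2 -> mem[0xb7]=0x6e, sp=0xb7
body[0] sub  r1, r1, r4 -> r1=0xda
body[1] sub  r2, r1, #58 -> r2=0xa0
body[2] mov  r4, #0x51 -> r4=0x51
body[3] sub  r1, r5, r4 -> r1=0xda
body[4] mov  r0, r5 -> r0=0x2b
epilogue: pop r2=0x6e, sp=0xb8
prologue pushed ['r2'] at ['0xb7']

MEM = 0x6e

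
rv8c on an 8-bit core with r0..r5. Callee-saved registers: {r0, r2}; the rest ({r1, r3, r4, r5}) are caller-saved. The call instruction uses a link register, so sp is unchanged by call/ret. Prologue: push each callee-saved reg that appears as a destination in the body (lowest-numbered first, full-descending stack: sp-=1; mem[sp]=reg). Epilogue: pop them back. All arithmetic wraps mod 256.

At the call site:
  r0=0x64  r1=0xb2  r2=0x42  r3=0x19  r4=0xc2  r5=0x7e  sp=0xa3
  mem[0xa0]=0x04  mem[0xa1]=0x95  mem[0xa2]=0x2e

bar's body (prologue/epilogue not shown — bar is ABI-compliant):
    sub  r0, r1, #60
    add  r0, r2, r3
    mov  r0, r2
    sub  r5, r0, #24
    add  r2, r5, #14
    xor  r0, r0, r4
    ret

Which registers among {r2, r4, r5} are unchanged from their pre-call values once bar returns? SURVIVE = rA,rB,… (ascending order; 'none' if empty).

prologue: push r0 -> mem[0xa2]=0x64, sp=0xa2
prologue: push r2 -> mem[0xa1]=0x42, sp=0xa1
body[0] sub  r0, r1, #60 -> r0=0x76
body[1] add  r0, r2, r3 -> r0=0x5b
body[2] mov  r0, r2 -> r0=0x42
body[3] sub  r5, r0, #24 -> r5=0x2a
body[4] add  r2, r5, #14 -> r2=0x38
body[5] xor  r0, r0, r4 -> r0=0x80
epilogue: pop r2=0x42, sp=0xa2
epilogue: pop r0=0x64, sp=0xa3
r2: callee-saved, written=True
r4: caller-saved, written=False
r5: caller-saved, written=True

SURVIVE = r2,r4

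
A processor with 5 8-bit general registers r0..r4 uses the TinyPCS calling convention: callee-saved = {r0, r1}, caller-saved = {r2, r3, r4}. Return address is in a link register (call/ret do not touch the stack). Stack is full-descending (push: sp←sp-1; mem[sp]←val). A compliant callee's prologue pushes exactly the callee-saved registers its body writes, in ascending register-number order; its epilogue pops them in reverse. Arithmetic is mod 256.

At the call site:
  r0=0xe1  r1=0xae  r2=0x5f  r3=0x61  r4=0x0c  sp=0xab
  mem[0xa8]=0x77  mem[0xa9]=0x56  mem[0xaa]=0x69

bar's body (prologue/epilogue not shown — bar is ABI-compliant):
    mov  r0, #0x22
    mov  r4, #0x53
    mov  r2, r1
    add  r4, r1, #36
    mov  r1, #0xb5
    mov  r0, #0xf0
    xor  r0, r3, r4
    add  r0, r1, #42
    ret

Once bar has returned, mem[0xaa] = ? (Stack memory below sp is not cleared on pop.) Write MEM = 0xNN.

MEM = 0xe1

prologue: push r0 -> mem[0xaa]=0xe1, sp=0xaa
prologue: push r1 -> mem[0xa9]=0xae, sp=0xa9
body[0] mov  r0, #0x22 -> r0=0x22
body[1] mov  r4, #0x53 -> r4=0x53
body[2] mov  r2, r1 -> r2=0xae
body[3] add  r4, r1, #36 -> r4=0xd2
body[4] mov  r1, #0xb5 -> r1=0xb5
body[5] mov  r0, #0xf0 -> r0=0xf0
body[6] xor  r0, r3, r4 -> r0=0xb3
body[7] add  r0, r1, #42 -> r0=0xdf
epilogue: pop r1=0xae, sp=0xaa
epilogue: pop r0=0xe1, sp=0xab
prologue pushed ['r0', 'r1'] at ['0xaa', '0xa9']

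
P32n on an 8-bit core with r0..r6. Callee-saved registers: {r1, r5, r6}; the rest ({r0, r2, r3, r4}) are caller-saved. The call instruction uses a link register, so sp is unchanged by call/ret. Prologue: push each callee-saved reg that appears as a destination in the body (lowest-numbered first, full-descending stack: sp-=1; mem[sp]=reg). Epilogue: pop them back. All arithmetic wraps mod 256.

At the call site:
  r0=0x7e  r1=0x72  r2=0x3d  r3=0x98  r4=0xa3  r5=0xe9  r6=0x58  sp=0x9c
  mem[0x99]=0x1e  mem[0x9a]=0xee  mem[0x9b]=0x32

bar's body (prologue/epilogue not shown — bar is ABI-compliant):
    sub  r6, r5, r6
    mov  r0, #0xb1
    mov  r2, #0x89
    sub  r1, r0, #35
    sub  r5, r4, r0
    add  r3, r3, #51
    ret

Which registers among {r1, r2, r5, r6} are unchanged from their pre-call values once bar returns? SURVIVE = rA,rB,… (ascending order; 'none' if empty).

prologue: push r1 -> mem[0x9b]=0x72, sp=0x9b
prologue: push r5 -> mem[0x9a]=0xe9, sp=0x9a
prologue: push r6 -> mem[0x99]=0x58, sp=0x99
body[0] sub  r6, r5, r6 -> r6=0x91
body[1] mov  r0, #0xb1 -> r0=0xb1
body[2] mov  r2, #0x89 -> r2=0x89
body[3] sub  r1, r0, #35 -> r1=0x8e
body[4] sub  r5, r4, r0 -> r5=0xf2
body[5] add  r3, r3, #51 -> r3=0xcb
epilogue: pop r6=0x58, sp=0x9a
epilogue: pop r5=0xe9, sp=0x9b
epilogue: pop r1=0x72, sp=0x9c
r1: callee-saved, written=True
r2: caller-saved, written=True
r5: callee-saved, written=True
r6: callee-saved, written=True

SURVIVE = r1,r5,r6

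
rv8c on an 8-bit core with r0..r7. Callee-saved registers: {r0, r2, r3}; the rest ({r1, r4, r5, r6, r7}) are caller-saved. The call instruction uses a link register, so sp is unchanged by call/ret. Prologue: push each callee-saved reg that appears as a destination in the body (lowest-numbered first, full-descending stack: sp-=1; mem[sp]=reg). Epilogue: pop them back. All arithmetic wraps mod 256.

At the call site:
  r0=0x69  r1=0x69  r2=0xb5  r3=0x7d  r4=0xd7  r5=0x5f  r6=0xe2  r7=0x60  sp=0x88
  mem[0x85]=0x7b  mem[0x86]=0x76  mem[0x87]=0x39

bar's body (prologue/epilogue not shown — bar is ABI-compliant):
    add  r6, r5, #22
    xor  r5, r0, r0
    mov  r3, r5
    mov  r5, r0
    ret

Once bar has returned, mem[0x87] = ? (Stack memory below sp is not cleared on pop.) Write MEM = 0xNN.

prologue: push r3 -> mem[0x87]=0x7d, sp=0x87
body[0] add  r6, r5, #22 -> r6=0x75
body[1] xor  r5, r0, r0 -> r5=0x00
body[2] mov  r3, r5 -> r3=0x00
body[3] mov  r5, r0 -> r5=0x69
epilogue: pop r3=0x7d, sp=0x88
prologue pushed ['r3'] at ['0x87']

MEM = 0x7d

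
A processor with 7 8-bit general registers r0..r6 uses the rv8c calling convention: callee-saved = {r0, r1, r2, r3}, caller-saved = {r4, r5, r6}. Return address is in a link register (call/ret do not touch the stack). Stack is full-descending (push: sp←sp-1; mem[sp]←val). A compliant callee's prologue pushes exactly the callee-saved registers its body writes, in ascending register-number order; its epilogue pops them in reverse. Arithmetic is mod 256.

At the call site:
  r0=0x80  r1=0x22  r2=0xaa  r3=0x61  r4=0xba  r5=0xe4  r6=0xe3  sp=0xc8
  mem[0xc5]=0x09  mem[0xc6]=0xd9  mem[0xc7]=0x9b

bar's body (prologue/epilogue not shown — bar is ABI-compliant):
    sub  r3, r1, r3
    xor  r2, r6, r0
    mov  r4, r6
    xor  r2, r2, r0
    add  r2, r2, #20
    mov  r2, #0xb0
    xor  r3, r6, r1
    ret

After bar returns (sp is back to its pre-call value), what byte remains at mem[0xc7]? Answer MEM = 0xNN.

MEM = 0xaa

prologue: push r2 → mem[0xc7]=0xaa, sp=0xc7
prologue: push r3 → mem[0xc6]=0x61, sp=0xc6
body[0] sub  r3, r1, r3 → r3=0xc1
body[1] xor  r2, r6, r0 → r2=0x63
body[2] mov  r4, r6 → r4=0xe3
body[3] xor  r2, r2, r0 → r2=0xe3
body[4] add  r2, r2, #20 → r2=0xf7
body[5] mov  r2, #0xb0 → r2=0xb0
body[6] xor  r3, r6, r1 → r3=0xc1
epilogue: pop r3=0x61, sp=0xc7
epilogue: pop r2=0xaa, sp=0xc8
prologue pushed ['r2', 'r3'] at ['0xc7', '0xc6']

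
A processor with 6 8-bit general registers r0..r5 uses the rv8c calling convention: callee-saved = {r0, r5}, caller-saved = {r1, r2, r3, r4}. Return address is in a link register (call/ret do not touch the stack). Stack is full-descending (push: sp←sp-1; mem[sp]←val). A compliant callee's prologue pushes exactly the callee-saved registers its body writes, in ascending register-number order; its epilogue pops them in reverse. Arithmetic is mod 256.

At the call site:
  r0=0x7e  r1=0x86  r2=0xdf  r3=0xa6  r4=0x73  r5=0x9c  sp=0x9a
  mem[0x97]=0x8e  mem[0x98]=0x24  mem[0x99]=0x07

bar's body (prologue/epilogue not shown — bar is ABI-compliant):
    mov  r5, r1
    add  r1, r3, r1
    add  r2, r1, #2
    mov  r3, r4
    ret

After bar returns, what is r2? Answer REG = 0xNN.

REG = 0x2e

prologue: push r5 → mem[0x99]=0x9c, sp=0x99
body[0] mov  r5, r1 → r5=0x86
body[1] add  r1, r3, r1 → r1=0x2c
body[2] add  r2, r1, #2 → r2=0x2e
body[3] mov  r3, r4 → r3=0x73
epilogue: pop r5=0x9c, sp=0x9a
r2 is caller-saved → body value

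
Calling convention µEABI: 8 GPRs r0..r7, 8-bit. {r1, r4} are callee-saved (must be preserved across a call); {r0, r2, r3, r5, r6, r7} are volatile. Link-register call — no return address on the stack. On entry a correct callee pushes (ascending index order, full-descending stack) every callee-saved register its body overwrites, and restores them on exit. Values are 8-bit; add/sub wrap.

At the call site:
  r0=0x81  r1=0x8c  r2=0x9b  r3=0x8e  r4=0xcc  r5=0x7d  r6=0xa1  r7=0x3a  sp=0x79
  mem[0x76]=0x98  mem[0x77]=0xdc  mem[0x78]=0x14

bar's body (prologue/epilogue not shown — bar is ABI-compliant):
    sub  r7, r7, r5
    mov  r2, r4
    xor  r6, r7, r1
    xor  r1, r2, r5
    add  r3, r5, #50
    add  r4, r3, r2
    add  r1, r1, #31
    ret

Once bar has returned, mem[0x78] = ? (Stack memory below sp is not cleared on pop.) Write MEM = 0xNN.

prologue: push r1 → mem[0x78]=0x8c, sp=0x78
prologue: push r4 → mem[0x77]=0xcc, sp=0x77
body[0] sub  r7, r7, r5 → r7=0xbd
body[1] mov  r2, r4 → r2=0xcc
body[2] xor  r6, r7, r1 → r6=0x31
body[3] xor  r1, r2, r5 → r1=0xb1
body[4] add  r3, r5, #50 → r3=0xaf
body[5] add  r4, r3, r2 → r4=0x7b
body[6] add  r1, r1, #31 → r1=0xd0
epilogue: pop r4=0xcc, sp=0x78
epilogue: pop r1=0x8c, sp=0x79
prologue pushed ['r1', 'r4'] at ['0x78', '0x77']

MEM = 0x8c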